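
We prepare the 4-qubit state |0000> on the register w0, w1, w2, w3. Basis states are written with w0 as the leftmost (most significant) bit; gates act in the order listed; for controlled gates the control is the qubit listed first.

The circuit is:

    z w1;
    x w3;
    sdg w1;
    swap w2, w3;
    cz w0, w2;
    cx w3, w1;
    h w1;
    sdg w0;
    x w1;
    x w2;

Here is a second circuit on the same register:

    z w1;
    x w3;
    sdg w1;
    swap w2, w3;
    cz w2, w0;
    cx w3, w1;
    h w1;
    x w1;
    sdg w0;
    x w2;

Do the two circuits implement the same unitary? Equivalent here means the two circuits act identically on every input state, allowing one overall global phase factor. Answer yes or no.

Yes, they are equivalent — the unitaries differ by at most a global phase.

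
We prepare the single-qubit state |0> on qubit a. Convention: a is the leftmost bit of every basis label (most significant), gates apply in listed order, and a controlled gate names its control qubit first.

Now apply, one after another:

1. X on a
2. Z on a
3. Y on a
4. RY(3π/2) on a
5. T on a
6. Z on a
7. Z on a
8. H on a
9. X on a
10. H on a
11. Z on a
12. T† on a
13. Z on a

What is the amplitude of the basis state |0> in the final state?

|0> carries amplitude -sqrt(2)*I/2 in the final state. Key observation: steps 8-11 multiply out to the identity, so the circuit reduces to the remaining gates.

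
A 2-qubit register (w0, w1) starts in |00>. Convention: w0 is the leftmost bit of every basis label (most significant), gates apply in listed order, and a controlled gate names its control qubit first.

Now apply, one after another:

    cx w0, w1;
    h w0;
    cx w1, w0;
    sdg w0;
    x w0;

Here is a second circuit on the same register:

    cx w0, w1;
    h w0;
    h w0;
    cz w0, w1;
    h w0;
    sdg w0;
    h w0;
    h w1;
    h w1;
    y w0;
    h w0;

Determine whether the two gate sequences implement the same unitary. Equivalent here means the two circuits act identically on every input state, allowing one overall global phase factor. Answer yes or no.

No: there is an input state on which the two circuits produce genuinely different outputs (not merely differing by a phase).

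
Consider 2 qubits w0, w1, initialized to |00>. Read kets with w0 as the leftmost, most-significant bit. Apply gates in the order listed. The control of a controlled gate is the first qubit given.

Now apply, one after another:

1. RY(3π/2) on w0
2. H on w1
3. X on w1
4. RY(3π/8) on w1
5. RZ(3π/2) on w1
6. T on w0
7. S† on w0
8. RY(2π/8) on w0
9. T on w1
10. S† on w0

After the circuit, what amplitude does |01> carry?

|01> carries amplitude sqrt(sqrt(2)/4 + 1/2)*sin(3*pi/16)/2 + sqrt(sqrt(2)/4 + 1/2)*cos(3*pi/16)/2 - I*sqrt(1/2 - sqrt(2)/4)*exp(I*pi/4)*cos(3*pi/16)/2 - I*sqrt(1/2 - sqrt(2)/4)*exp(I*pi/4)*sin(3*pi/16)/2 in the final state.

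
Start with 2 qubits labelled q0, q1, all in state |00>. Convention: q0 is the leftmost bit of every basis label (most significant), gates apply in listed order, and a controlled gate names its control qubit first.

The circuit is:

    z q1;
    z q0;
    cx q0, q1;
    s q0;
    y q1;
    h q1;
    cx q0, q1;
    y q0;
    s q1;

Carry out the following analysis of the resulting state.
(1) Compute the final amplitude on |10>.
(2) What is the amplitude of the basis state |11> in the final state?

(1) |10> carries amplitude -sqrt(2)/2 in the final state.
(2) |11> carries amplitude sqrt(2)*I/2 in the final state.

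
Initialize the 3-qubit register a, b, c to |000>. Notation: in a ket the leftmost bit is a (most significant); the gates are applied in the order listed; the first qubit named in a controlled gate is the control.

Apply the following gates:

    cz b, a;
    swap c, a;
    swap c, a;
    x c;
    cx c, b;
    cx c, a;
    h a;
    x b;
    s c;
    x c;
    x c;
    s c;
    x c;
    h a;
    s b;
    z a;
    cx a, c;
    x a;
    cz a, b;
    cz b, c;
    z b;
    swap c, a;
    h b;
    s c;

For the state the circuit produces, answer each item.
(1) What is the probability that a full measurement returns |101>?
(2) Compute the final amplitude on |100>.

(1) Outcome |101> occurs with probability 0. Key observation: gates 10-11 undo each other exactly, leaving only the rest of the circuit to track.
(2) The amplitude on |100> is sqrt(2)/2.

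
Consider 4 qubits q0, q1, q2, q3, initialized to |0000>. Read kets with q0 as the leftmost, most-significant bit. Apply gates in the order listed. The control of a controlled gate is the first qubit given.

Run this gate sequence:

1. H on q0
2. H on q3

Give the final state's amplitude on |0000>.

The final state's coefficient on |0000> equals 1/2.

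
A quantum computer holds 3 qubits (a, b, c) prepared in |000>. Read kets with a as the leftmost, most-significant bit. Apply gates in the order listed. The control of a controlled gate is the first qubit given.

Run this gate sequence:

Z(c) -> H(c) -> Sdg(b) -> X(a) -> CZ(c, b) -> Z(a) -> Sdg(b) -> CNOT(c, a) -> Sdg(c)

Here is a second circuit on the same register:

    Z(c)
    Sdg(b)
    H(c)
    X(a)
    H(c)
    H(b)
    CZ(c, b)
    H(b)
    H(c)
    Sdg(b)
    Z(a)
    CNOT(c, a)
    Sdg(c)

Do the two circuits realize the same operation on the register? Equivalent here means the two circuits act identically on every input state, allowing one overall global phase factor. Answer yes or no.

No — the two circuits implement different unitaries, even allowing a global phase.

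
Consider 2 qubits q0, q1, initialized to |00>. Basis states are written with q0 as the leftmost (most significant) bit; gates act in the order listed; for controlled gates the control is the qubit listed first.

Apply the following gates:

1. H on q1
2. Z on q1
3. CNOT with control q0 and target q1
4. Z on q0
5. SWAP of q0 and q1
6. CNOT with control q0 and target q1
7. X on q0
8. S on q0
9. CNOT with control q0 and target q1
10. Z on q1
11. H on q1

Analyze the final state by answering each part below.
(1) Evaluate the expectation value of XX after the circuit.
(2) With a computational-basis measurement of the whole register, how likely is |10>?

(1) The expectation value of XX is 0.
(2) The probability of measuring |10> is 1/4.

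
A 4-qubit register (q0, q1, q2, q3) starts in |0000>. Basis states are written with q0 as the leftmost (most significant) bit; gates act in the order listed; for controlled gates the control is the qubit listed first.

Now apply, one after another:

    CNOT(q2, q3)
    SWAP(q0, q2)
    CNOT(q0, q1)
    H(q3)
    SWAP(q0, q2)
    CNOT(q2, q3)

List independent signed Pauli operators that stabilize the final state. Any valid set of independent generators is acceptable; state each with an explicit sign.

One valid set of independent stabilizer generators is +IIIX, +ZIII, +IZII, +IIZI (any independent generating set of the same group is equally correct).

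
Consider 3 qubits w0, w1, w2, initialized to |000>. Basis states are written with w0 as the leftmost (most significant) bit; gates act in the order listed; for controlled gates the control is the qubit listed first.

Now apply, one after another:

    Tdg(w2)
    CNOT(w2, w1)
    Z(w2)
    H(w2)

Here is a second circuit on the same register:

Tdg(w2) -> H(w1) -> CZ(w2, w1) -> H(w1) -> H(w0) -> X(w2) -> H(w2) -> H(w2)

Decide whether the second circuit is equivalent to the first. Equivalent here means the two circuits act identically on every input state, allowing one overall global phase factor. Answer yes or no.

No — the two circuits implement different unitaries, even allowing a global phase.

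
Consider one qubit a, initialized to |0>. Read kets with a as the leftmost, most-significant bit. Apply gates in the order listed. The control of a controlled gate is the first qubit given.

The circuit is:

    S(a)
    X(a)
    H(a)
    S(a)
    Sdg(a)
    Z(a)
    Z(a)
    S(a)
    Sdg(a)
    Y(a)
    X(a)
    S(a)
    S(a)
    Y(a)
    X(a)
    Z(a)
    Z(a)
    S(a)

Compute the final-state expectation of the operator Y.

In the final state, Y has expectation 1. Key observation: gates 4-9 undo each other exactly, leaving only the rest of the circuit to track.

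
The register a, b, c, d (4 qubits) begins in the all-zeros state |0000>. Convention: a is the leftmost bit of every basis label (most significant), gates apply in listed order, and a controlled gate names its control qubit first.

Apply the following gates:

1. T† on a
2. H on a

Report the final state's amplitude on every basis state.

The final amplitudes are sqrt(2)/2 on |0000>, sqrt(2)/2 on |1000>, and 0 on every other basis state.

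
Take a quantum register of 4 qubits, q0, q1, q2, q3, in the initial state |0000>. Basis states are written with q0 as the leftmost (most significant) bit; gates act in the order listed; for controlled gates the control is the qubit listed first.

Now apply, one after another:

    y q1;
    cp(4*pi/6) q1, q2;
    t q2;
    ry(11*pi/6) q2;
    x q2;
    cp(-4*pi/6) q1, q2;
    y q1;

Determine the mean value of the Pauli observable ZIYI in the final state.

The expectation value of ZIYI is sqrt(3)/4.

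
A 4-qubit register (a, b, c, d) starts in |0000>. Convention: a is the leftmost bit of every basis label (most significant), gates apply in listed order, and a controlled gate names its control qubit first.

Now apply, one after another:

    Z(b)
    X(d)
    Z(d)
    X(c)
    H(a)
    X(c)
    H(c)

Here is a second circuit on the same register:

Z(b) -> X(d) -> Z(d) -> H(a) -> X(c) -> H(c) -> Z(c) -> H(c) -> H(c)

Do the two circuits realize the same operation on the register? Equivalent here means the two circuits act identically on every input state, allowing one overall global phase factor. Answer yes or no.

Yes: on every input state the two circuits agree up to one overall phase factor.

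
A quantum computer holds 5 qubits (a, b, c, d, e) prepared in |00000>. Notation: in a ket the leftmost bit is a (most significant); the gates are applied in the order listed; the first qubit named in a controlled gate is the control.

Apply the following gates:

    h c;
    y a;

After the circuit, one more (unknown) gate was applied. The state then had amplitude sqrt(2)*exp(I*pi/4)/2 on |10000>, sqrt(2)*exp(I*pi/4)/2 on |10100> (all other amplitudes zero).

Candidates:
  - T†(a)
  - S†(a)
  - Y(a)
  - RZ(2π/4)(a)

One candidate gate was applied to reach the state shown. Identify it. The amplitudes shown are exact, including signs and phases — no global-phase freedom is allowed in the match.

The applied gate was T†(a).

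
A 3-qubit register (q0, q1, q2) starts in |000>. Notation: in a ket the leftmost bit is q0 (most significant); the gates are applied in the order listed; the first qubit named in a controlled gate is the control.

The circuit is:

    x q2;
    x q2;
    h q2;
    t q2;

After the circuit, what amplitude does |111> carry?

|111> carries amplitude 0 in the final state. Key observation: gates 1-2 undo each other exactly, leaving only the rest of the circuit to track.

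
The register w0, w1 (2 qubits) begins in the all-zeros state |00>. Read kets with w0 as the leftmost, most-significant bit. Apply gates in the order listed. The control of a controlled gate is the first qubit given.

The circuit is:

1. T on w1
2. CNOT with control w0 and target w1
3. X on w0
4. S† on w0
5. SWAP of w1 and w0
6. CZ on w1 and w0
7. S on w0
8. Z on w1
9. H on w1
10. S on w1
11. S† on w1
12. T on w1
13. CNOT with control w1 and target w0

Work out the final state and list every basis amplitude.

After the circuit, the state carries amplitude sqrt(2)*I/2 on |00>, 0 on |01>, 0 on |10>, -sqrt(2)*exp(3*I*pi/4)/2 on |11>.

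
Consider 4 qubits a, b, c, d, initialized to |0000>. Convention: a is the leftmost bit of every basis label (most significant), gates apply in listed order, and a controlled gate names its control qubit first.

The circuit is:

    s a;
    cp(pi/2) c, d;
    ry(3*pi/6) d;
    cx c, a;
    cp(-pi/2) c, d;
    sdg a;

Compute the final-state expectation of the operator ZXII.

The expectation value of ZXII is 0.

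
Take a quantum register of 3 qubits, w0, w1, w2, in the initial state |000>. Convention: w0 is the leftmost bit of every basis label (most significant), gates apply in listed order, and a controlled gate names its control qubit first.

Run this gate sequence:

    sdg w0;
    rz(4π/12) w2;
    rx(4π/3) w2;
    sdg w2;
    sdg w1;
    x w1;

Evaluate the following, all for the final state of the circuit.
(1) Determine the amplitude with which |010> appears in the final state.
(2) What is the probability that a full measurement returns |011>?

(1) The amplitude on |010> is exp(5*I*pi/6)/2.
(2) Outcome |011> occurs with probability 3/4.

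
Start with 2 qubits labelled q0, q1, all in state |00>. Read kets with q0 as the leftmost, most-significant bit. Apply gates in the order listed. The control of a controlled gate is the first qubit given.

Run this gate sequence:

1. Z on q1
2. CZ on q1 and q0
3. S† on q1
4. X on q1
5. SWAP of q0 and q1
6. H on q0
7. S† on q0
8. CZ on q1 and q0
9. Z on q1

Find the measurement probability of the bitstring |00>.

The probability of measuring |00> is 1/2.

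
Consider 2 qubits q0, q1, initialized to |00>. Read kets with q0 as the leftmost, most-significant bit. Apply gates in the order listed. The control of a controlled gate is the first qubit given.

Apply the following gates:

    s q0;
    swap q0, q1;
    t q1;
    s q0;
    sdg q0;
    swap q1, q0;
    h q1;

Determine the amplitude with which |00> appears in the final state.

The final state's coefficient on |00> equals sqrt(2)/2. Key observation: the block from step 4 through step 5 cancels to the identity and can be dropped.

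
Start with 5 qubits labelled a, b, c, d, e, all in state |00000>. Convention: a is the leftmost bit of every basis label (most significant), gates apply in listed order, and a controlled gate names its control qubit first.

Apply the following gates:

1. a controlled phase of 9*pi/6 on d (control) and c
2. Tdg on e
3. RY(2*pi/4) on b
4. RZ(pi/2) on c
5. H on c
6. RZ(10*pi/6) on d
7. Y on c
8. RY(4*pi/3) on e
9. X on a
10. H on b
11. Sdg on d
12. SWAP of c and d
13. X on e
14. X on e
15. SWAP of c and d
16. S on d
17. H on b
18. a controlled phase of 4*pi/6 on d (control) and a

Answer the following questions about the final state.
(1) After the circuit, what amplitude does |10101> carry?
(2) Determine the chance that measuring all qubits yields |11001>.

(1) The amplitude on |10101> is -sqrt(3)*exp(5*I*pi/12)/4. Key observation: steps 10-17 multiply out to the identity, so the circuit reduces to the remaining gates.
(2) A full measurement returns |11001> with probability 3/16.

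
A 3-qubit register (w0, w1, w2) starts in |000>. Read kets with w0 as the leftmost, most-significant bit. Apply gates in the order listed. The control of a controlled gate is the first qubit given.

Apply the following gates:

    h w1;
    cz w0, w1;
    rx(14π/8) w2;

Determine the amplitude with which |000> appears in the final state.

|000> carries amplitude -sqrt(2*sqrt(2) + 4)/4 in the final state.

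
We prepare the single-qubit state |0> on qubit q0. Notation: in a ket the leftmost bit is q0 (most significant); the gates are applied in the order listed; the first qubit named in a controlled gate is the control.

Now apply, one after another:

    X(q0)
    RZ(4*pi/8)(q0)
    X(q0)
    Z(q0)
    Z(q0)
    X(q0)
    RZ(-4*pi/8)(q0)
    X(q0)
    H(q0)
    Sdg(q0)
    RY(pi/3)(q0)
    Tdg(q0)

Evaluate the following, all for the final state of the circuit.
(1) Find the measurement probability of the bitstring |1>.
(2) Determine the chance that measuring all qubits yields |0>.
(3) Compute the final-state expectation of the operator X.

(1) Outcome |1> occurs with probability 1/2.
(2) A full measurement returns |0> with probability 1/2.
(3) The observable X averages to -sqrt(2)/2.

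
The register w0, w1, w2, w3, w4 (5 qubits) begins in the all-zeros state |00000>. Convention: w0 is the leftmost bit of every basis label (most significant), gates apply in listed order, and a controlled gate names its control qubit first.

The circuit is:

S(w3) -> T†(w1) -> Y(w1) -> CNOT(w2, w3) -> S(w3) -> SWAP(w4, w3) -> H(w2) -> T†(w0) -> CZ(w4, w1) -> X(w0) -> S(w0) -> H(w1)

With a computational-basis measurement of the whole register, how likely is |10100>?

A full measurement returns |10100> with probability 1/4.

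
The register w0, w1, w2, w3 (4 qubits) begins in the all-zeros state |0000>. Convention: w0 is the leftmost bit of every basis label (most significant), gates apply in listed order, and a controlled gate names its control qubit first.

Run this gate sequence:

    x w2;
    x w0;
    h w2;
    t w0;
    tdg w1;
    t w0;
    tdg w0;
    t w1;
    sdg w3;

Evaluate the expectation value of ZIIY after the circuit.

The observable ZIIY averages to 0. Key observation: gates 5-8 undo each other exactly, leaving only the rest of the circuit to track.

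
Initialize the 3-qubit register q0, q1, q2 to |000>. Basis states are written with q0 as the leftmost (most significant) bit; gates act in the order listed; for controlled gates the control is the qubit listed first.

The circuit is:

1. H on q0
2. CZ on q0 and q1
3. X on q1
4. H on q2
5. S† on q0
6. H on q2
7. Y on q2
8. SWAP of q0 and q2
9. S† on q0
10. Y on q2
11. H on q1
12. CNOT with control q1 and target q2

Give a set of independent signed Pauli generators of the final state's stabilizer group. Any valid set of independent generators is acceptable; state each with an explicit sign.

The stabilizer group can be generated by +IYZ, -IZY, -ZII, among other valid generating sets.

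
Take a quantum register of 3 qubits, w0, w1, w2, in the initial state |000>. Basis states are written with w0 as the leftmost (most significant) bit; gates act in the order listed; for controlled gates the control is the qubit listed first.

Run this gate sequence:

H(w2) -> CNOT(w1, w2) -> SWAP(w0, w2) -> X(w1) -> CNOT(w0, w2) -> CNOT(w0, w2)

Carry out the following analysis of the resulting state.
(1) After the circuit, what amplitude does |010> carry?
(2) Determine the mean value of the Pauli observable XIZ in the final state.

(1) The final state's coefficient on |010> equals sqrt(2)/2. Key observation: the block from step 5 through step 6 cancels to the identity and can be dropped.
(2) The observable XIZ averages to 1.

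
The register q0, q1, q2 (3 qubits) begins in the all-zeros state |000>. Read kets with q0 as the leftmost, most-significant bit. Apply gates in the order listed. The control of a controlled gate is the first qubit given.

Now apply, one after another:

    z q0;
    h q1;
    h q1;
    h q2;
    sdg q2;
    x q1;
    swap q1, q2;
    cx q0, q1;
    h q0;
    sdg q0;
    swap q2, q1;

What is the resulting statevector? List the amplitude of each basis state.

The final amplitudes are 0 on |000>, 0 on |001>, 1/2 on |010>, -I/2 on |011>, 0 on |100>, 0 on |101>, -I/2 on |110>, -1/2 on |111>. Key observation: gates 2-3 undo each other exactly, leaving only the rest of the circuit to track.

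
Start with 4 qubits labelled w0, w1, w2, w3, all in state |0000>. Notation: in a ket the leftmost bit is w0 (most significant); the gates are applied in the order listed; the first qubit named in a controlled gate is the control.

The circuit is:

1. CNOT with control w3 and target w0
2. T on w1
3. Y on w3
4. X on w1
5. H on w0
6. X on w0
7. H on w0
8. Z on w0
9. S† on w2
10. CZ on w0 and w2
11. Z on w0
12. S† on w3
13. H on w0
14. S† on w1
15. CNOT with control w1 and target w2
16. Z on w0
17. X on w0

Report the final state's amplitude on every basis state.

After the circuit, the state carries amplitude sqrt(2)*I/2 on |0111>, -sqrt(2)*I/2 on |1111>, and 0 on every other basis state. Key observation: the block from step 5 through step 8 cancels to the identity and can be dropped.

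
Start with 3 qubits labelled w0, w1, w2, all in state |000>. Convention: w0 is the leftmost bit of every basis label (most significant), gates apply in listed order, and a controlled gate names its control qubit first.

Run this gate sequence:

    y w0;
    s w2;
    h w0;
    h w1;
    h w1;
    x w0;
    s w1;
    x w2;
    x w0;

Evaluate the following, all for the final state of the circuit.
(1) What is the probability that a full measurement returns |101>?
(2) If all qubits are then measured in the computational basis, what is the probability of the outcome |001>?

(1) Outcome |101> occurs with probability 1/2.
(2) Outcome |001> occurs with probability 1/2.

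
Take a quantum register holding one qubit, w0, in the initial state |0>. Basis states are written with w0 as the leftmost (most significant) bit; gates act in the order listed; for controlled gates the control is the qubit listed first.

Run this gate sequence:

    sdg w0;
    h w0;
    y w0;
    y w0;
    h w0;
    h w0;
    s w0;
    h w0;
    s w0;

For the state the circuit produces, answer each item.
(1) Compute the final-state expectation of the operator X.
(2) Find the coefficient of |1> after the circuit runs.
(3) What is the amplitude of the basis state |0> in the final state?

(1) In the final state, X has expectation 1.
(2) The amplitude on |1> is 1/2 + I/2.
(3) The final state's coefficient on |0> equals 1/2 + I/2.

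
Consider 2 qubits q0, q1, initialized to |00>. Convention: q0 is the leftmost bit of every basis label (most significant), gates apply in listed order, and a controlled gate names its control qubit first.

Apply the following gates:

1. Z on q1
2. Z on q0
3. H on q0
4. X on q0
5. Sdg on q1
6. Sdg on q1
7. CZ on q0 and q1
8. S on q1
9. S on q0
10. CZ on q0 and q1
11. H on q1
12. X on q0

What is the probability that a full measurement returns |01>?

A full measurement returns |01> with probability 1/4.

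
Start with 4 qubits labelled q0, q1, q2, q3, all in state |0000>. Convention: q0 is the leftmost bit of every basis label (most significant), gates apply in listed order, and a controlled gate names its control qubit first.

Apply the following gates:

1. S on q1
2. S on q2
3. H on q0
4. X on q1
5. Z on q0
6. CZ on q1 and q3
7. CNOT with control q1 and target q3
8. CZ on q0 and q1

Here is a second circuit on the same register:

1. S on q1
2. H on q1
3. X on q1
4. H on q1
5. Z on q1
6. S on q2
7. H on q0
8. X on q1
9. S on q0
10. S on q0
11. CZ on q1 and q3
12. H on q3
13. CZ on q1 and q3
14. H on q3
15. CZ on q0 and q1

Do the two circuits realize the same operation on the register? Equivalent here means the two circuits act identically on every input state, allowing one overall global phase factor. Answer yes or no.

Yes, they are equivalent — the unitaries differ by at most a global phase.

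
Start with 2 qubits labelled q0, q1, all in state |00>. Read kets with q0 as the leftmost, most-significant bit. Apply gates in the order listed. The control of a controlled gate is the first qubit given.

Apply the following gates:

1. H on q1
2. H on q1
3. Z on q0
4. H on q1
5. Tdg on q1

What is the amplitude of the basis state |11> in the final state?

The amplitude on |11> is 0.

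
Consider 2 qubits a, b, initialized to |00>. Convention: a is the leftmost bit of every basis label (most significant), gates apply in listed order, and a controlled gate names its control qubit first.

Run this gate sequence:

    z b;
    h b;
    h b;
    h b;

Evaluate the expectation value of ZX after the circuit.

The observable ZX averages to 1. Key observation: steps 2-3 multiply out to the identity, so the circuit reduces to the remaining gates.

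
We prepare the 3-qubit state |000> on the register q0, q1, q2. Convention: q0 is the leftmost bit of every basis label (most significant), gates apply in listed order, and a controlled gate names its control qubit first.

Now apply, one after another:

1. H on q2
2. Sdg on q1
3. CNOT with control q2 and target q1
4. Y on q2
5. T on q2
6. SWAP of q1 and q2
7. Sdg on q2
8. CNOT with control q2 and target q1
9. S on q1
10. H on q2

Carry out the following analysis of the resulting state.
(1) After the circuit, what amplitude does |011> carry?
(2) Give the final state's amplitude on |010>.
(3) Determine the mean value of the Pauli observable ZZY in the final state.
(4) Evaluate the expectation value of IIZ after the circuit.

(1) The amplitude on |011> is -exp(I*pi/4)/2 + I/2.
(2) The final state's coefficient on |010> equals -I/2 - exp(I*pi/4)/2.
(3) In the final state, ZZY has expectation sqrt(2)/2.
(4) In the final state, IIZ has expectation sqrt(2)/2.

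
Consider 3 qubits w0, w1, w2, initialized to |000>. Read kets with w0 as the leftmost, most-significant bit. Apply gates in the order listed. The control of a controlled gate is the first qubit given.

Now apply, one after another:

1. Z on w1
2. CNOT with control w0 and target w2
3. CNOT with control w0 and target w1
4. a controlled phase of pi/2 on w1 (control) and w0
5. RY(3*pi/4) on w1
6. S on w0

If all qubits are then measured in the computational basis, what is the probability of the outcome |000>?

Outcome |000> occurs with probability 1/2 - sqrt(2)/4.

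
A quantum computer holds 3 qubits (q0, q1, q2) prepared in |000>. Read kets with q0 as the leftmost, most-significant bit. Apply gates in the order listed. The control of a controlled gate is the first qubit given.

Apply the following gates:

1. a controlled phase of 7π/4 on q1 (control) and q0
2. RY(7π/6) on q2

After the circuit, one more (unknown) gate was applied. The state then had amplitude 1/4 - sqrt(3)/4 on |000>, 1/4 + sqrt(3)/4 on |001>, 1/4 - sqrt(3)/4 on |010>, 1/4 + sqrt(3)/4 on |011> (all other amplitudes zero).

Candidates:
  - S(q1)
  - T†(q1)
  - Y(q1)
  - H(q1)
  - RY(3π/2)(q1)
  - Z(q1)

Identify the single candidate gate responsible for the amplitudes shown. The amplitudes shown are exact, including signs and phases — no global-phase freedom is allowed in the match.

It was H(q1) that produced the state shown.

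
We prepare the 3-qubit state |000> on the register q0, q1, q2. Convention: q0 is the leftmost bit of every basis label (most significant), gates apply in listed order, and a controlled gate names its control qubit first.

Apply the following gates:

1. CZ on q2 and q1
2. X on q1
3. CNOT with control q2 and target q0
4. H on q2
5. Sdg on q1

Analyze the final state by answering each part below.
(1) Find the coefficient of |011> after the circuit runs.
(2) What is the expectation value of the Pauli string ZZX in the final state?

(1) The final state's coefficient on |011> equals -sqrt(2)*I/2.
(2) The observable ZZX averages to -1.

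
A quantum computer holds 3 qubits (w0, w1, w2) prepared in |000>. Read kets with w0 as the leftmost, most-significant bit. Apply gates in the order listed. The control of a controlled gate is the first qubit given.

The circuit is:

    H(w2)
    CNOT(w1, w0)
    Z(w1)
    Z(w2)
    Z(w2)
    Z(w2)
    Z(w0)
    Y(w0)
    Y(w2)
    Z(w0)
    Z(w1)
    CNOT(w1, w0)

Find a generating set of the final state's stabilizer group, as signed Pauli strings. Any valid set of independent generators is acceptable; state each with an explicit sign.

One valid set of independent stabilizer generators is +IIX, -ZII, +IZI (any independent generating set of the same group is equally correct).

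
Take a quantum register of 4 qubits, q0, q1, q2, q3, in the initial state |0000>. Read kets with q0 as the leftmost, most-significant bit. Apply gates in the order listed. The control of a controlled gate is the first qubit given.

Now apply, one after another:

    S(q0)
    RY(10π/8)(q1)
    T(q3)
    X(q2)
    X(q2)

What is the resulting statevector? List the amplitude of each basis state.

The final amplitudes are -sqrt(2 - sqrt(2))/2 on |0000>, sqrt(sqrt(2) + 2)/2 on |0100>, and 0 on every other basis state. Key observation: steps 4-5 multiply out to the identity, so the circuit reduces to the remaining gates.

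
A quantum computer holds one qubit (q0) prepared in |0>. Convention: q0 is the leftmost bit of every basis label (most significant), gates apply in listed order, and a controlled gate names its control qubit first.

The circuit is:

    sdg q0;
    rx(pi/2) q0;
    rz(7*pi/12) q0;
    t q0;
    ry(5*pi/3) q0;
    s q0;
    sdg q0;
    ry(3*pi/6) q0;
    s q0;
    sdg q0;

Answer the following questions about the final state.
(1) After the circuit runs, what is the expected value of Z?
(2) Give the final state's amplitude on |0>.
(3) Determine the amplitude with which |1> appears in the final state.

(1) In the final state, Z has expectation -1/4.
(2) The amplitude on |0> is (1 + sqrt(3) + (1 - sqrt(3))*exp(I*pi/3))*exp(17*I*pi/24)/4.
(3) |1> carries amplitude (-1 + sqrt(3) + (1 + sqrt(3))*exp(I*pi/3))*exp(17*I*pi/24)/4 in the final state.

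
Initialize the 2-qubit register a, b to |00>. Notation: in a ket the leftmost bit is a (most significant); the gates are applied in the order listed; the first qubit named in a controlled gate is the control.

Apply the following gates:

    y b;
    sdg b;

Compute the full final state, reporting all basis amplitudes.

The final amplitudes are 1 on |01>, and 0 on every other basis state.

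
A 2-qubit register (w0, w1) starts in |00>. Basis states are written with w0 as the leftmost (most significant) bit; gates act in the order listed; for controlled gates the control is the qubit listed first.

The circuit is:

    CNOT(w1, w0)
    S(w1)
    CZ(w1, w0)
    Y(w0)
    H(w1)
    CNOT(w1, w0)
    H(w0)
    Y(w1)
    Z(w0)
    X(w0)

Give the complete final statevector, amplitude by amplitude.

After the circuit, the state carries amplitude -1/2 on |00>, -1/2 on |01>, 1/2 on |10>, -1/2 on |11>.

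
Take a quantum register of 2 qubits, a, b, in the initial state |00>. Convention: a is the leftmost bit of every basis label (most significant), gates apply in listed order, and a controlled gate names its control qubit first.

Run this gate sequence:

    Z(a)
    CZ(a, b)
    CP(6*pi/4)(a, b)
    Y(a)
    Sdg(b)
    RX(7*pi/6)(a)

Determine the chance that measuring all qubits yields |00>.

Outcome |00> occurs with probability sqrt(3)/4 + 1/2.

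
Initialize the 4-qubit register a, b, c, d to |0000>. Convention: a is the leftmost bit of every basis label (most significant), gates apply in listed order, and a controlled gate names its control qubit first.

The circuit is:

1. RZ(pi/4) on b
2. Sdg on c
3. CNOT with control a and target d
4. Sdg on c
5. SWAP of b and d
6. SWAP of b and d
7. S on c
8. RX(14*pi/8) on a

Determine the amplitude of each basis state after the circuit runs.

After the circuit, the state carries amplitude sqrt(sqrt(2) + 2)*exp(7*I*pi/8)/2 on |0000>, -sqrt(2 - sqrt(2))*exp(3*I*pi/8)/2 on |1000>, and 0 on every other basis state. Key observation: steps 4-7 multiply out to the identity, so the circuit reduces to the remaining gates.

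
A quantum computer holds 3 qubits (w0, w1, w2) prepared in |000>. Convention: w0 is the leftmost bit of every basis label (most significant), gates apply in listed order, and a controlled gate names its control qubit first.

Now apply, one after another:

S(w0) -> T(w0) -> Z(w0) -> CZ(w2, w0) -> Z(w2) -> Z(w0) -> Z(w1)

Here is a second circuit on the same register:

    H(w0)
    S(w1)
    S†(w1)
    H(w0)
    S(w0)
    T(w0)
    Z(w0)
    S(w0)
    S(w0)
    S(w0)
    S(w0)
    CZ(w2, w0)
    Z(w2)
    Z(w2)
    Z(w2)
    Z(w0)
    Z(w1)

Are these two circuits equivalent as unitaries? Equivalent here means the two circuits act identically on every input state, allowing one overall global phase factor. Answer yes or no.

Yes, they are equivalent — the unitaries differ by at most a global phase.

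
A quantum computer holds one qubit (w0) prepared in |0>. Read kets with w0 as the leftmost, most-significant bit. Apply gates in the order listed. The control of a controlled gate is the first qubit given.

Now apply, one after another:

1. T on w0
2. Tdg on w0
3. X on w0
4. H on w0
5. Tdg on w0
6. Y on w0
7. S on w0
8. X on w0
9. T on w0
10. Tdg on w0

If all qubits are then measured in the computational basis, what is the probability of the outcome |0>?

Outcome |0> occurs with probability 1/2.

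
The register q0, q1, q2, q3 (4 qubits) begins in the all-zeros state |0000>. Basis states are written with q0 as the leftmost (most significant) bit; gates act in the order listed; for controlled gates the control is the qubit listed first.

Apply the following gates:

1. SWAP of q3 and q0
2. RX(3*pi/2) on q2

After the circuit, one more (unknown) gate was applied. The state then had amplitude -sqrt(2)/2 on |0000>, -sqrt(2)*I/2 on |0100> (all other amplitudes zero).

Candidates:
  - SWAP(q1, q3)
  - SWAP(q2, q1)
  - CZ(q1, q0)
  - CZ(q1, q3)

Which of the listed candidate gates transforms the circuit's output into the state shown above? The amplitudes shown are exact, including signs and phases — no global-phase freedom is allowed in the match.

The unique candidate consistent with the amplitudes is SWAP(q2, q1).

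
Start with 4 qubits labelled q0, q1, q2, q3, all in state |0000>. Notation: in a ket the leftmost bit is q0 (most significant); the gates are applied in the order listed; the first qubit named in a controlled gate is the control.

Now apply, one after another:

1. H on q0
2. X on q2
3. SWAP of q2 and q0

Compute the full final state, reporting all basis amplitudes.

After the circuit, the state carries amplitude sqrt(2)/2 on |1000>, sqrt(2)/2 on |1010>, and 0 on every other basis state.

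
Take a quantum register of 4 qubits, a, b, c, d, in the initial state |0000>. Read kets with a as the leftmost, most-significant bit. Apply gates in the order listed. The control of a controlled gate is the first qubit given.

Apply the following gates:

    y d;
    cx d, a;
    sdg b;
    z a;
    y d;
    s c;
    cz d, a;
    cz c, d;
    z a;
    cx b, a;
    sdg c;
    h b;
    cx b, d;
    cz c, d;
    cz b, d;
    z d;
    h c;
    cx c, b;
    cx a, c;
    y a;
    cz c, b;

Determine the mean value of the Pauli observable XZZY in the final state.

The expectation value of XZZY is 0.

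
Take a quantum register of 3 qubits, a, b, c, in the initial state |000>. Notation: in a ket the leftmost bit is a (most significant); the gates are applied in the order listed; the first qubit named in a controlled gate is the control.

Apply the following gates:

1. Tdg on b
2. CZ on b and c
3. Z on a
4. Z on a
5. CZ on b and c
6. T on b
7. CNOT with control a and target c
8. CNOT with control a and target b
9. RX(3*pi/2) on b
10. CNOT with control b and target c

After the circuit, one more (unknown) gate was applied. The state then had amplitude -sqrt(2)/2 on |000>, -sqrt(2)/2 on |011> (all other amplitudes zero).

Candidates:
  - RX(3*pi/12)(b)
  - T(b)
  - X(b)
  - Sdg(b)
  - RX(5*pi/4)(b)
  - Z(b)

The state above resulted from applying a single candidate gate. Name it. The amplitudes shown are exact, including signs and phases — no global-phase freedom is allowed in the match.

The unique candidate consistent with the amplitudes is Sdg(b). Key observation: steps 1-6 multiply out to the identity, so the circuit reduces to the remaining gates.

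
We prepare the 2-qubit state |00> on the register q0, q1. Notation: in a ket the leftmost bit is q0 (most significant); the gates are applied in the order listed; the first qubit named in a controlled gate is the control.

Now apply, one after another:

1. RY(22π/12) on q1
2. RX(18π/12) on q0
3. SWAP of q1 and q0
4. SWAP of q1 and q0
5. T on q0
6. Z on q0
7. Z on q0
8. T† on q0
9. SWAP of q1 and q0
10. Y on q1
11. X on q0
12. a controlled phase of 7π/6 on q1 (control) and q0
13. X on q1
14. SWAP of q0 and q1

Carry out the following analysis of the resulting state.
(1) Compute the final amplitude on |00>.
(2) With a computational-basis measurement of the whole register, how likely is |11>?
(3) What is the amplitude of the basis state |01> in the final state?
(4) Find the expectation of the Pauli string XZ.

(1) The amplitude on |00> is I*(1 - sqrt(3))/4. Key observation: the block from step 4 through step 9 cancels to the identity and can be dropped.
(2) Outcome |11> occurs with probability sqrt(3)/8 + 1/4.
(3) |01> carries amplitude (-sqrt(3) - 1)*exp(2*I*pi/3)/4 in the final state.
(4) The observable XZ averages to -1/4 - sqrt(3)/8.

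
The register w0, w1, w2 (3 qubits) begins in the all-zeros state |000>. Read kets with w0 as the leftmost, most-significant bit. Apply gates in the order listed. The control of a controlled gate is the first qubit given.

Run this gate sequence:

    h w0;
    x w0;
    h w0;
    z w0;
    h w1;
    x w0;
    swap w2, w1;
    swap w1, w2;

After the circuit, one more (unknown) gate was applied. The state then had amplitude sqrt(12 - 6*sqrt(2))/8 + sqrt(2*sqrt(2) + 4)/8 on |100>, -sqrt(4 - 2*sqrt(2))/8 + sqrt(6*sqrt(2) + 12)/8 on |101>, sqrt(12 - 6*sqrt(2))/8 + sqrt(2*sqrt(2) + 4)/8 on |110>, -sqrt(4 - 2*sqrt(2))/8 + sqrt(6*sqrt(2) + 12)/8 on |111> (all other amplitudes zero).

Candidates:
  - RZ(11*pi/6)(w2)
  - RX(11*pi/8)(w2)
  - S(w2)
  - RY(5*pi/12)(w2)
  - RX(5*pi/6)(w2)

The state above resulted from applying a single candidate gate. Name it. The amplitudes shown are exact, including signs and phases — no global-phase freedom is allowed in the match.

The unique candidate consistent with the amplitudes is RY(5*pi/12)(w2).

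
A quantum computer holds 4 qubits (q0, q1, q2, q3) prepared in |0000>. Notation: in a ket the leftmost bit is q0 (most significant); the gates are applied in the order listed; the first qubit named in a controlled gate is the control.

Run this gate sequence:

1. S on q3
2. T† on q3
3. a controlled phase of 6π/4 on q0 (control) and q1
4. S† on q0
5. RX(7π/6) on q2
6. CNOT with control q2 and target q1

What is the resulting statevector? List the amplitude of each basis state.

The final amplitudes are -sqrt(6)/4 + sqrt(2)/4 on |0000>, I*(-sqrt(6) - sqrt(2))/4 on |0110>, and 0 on every other basis state.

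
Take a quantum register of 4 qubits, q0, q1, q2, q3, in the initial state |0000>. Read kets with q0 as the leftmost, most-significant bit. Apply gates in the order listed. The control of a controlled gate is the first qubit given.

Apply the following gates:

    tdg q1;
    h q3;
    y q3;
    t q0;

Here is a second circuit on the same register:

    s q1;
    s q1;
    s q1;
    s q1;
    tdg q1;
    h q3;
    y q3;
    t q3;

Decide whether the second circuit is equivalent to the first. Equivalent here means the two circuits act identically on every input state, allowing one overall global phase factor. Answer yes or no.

No: there is an input state on which the two circuits produce genuinely different outputs (not merely differing by a phase).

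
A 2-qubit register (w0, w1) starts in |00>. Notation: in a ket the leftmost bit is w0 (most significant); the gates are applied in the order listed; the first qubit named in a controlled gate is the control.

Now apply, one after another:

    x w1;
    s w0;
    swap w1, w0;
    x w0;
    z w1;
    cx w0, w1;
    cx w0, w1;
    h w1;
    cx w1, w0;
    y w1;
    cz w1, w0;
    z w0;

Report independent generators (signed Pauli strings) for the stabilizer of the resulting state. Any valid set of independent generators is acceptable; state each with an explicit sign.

The stabilizer group can be generated by +XX, -ZZ, among other valid generating sets.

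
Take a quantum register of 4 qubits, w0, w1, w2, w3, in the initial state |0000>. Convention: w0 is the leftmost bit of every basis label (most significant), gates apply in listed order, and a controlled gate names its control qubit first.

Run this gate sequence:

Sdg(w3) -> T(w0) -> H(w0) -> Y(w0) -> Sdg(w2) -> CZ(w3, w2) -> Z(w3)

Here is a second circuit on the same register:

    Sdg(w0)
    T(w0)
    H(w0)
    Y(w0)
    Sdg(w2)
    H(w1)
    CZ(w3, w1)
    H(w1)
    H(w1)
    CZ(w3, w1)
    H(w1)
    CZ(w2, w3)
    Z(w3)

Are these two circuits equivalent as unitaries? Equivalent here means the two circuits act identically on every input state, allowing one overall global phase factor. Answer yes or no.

No: there is an input state on which the two circuits produce genuinely different outputs (not merely differing by a phase).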